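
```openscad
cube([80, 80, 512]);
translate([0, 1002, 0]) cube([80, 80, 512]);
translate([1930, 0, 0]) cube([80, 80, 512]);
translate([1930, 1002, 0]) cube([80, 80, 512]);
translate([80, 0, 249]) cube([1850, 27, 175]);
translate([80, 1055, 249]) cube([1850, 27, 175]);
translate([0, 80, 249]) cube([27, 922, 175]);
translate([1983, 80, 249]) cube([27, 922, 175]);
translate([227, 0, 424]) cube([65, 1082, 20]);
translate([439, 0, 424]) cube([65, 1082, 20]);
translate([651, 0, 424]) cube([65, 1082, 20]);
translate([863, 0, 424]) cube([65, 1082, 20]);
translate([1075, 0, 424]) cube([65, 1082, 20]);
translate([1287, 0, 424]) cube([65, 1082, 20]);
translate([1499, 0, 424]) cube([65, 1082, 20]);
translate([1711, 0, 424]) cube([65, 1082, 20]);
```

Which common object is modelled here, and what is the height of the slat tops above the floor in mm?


A bed frame. The slat-top height is 444 mm.

Four posts, four rails, and a row of slats — a bed frame. Slats sit on the rails at z = 249 + 175 = 424; with slat thickness 20, the top is 444 mm.


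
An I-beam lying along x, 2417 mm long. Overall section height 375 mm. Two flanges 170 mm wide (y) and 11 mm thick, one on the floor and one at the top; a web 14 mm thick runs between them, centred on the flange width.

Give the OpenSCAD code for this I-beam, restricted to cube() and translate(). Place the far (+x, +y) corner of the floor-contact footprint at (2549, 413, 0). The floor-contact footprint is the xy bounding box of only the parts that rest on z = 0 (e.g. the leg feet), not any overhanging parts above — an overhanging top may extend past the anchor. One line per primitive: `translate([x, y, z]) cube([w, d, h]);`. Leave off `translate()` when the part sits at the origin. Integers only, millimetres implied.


translate([132, 243, 0]) cube([2417, 170, 11]);
translate([132, 321, 11]) cube([2417, 14, 353]);
translate([132, 243, 364]) cube([2417, 170, 11]);


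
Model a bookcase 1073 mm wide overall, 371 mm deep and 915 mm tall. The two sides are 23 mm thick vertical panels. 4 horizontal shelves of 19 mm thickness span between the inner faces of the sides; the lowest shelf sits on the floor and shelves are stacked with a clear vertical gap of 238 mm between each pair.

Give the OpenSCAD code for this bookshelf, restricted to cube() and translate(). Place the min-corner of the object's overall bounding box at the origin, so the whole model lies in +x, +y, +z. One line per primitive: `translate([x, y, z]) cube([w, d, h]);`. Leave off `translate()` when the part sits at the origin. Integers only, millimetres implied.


cube([23, 371, 915]);
translate([1050, 0, 0]) cube([23, 371, 915]);
translate([23, 0, 0]) cube([1027, 371, 19]);
translate([23, 0, 257]) cube([1027, 371, 19]);
translate([23, 0, 514]) cube([1027, 371, 19]);
translate([23, 0, 771]) cube([1027, 371, 19]);


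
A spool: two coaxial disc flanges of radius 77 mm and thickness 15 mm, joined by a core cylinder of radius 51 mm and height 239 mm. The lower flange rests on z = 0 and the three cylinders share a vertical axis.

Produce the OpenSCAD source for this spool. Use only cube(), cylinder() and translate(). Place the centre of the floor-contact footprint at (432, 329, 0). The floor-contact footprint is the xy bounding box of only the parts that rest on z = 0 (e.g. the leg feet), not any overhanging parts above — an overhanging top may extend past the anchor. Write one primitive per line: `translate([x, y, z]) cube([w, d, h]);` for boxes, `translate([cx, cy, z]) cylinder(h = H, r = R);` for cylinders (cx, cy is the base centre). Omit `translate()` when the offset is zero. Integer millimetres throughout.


translate([432, 329, 0]) cylinder(h = 15, r = 77);
translate([432, 329, 15]) cylinder(h = 239, r = 51);
translate([432, 329, 254]) cylinder(h = 15, r = 77);


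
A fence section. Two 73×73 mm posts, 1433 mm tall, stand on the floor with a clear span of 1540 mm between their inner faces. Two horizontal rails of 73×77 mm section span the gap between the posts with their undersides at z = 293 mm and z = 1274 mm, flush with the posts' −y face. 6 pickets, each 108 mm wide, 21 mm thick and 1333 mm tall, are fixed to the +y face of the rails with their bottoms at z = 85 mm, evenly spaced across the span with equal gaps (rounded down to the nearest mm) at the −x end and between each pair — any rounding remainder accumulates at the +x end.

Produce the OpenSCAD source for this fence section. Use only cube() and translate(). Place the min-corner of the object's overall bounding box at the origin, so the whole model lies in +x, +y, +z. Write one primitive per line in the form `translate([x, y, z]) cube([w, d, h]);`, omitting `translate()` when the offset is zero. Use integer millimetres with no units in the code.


cube([73, 73, 1433]);
translate([1613, 0, 0]) cube([73, 73, 1433]);
translate([73, 0, 293]) cube([1540, 73, 77]);
translate([73, 0, 1274]) cube([1540, 73, 77]);
translate([200, 73, 85]) cube([108, 21, 1333]);
translate([435, 73, 85]) cube([108, 21, 1333]);
translate([670, 73, 85]) cube([108, 21, 1333]);
translate([905, 73, 85]) cube([108, 21, 1333]);
translate([1140, 73, 85]) cube([108, 21, 1333]);
translate([1375, 73, 85]) cube([108, 21, 1333]);


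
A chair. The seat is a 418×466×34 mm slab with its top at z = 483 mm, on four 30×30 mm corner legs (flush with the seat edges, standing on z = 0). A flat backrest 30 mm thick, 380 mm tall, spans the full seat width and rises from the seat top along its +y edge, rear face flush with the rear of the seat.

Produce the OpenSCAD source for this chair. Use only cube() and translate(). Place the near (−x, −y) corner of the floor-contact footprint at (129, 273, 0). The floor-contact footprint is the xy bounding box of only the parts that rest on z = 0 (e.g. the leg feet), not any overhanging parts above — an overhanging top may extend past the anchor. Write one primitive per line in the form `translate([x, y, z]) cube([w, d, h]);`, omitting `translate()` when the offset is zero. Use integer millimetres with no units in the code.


// leg_h = 483 - 34 = 449
translate([129, 273, 449]) cube([418, 466, 34]);
translate([129, 273, 0]) cube([30, 30, 449]);
translate([517, 273, 0]) cube([30, 30, 449]);
translate([129, 709, 0]) cube([30, 30, 449]);
translate([517, 709, 0]) cube([30, 30, 449]);
translate([129, 709, 483]) cube([418, 30, 380]);


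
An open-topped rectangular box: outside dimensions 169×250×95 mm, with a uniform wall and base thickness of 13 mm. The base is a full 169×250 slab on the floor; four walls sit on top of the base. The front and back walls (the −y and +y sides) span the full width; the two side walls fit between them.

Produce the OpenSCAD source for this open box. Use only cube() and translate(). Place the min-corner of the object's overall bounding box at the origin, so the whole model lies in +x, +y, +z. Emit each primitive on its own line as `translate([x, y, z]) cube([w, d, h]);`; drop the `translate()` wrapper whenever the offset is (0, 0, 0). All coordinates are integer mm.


cube([169, 250, 13]);
translate([0, 0, 13]) cube([169, 13, 82]);
translate([0, 237, 13]) cube([169, 13, 82]);
translate([0, 13, 13]) cube([13, 224, 82]);
translate([156, 13, 13]) cube([13, 224, 82]);


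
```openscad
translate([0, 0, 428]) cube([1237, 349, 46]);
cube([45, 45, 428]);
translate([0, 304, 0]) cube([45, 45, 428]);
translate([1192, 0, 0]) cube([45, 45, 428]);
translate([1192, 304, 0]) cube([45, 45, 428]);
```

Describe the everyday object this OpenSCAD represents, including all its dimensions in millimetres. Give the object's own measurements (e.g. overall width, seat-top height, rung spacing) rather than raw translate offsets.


A long wooden bench with a 1237 mm (x) × 349 mm (y) seat, 46 mm thick, its top surface 474 mm above the floor. Four 45 mm square legs at the seat corners, flush with the edges, run from z = 0 to the seat underside.


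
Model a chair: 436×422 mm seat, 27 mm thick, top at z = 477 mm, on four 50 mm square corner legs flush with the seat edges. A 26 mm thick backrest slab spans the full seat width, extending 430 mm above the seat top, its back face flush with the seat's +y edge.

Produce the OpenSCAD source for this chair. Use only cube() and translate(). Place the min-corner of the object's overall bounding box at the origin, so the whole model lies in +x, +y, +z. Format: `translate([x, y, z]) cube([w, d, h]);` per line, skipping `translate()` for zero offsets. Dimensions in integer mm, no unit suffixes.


// leg_h = 477 - 27 = 450
translate([0, 0, 450]) cube([436, 422, 27]);
cube([50, 50, 450]);
translate([386, 0, 0]) cube([50, 50, 450]);
translate([0, 372, 0]) cube([50, 50, 450]);
translate([386, 372, 0]) cube([50, 50, 450]);
translate([0, 396, 477]) cube([436, 26, 430]);


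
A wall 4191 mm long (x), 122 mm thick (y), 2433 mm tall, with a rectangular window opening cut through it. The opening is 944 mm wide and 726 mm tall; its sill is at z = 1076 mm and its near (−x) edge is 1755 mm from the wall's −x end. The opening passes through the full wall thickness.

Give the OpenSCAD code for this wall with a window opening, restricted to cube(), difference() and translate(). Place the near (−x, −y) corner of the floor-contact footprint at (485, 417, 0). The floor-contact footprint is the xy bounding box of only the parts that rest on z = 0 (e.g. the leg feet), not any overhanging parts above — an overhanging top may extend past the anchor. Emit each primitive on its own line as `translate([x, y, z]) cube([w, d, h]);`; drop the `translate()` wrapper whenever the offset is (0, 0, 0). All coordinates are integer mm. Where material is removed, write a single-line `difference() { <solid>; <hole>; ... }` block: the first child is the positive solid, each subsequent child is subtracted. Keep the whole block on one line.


difference() { translate([485, 417, 0]) cube([4191, 122, 2433]); translate([2240, 417, 1076]) cube([944, 122, 726]); }


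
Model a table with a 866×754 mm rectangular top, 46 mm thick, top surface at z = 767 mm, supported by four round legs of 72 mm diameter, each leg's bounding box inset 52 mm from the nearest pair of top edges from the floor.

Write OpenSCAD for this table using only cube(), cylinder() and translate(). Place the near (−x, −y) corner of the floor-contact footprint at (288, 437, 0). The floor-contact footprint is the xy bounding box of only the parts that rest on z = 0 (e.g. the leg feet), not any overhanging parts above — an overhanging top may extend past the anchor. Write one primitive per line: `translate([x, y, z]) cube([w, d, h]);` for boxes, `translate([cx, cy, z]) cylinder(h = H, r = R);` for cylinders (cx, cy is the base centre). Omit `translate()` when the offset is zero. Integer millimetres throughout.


translate([236, 385, 721]) cube([866, 754, 46]);
translate([324, 473, 0]) cylinder(h = 721, r = 36);
translate([1014, 473, 0]) cylinder(h = 721, r = 36);
translate([324, 1051, 0]) cylinder(h = 721, r = 36);
translate([1014, 1051, 0]) cylinder(h = 721, r = 36);


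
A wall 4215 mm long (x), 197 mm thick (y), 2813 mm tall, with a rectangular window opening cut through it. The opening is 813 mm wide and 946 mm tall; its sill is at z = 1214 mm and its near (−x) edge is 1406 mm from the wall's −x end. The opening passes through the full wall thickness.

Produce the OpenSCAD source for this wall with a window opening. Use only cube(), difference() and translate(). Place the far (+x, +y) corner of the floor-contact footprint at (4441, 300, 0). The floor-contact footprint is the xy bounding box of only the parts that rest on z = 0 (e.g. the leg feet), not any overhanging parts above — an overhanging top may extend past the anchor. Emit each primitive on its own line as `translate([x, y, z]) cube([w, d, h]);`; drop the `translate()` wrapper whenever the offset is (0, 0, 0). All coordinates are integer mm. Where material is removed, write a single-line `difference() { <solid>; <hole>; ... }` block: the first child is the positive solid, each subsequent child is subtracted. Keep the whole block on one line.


difference() { translate([226, 103, 0]) cube([4215, 197, 2813]); translate([1632, 103, 1214]) cube([813, 197, 946]); }


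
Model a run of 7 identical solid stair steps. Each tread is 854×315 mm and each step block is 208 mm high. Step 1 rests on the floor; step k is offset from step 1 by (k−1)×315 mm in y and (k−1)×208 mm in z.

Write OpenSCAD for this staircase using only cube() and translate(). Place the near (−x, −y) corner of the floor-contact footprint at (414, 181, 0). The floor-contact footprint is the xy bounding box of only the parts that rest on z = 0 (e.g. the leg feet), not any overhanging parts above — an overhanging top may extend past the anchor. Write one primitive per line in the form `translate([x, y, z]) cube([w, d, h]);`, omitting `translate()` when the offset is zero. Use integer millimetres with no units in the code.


translate([414, 181, 0]) cube([854, 315, 208]);
translate([414, 496, 208]) cube([854, 315, 208]);
translate([414, 811, 416]) cube([854, 315, 208]);
translate([414, 1126, 624]) cube([854, 315, 208]);
translate([414, 1441, 832]) cube([854, 315, 208]);
translate([414, 1756, 1040]) cube([854, 315, 208]);
translate([414, 2071, 1248]) cube([854, 315, 208]);


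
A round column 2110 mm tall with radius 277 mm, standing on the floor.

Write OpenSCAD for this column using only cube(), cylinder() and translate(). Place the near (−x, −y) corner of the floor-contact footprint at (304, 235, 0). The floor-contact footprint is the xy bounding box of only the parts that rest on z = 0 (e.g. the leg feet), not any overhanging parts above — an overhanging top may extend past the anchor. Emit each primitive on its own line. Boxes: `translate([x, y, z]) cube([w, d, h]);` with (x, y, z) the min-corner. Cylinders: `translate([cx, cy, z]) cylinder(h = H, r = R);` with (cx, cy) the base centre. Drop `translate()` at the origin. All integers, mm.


translate([581, 512, 0]) cylinder(h = 2110, r = 277);


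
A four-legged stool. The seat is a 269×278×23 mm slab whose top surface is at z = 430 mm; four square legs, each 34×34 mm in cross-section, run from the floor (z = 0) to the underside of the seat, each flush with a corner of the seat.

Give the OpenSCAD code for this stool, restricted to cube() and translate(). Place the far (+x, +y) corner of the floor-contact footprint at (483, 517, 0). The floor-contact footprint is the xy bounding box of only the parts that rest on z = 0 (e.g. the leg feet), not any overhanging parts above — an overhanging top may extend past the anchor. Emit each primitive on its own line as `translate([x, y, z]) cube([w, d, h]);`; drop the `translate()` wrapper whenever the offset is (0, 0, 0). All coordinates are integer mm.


translate([214, 239, 407]) cube([269, 278, 23]);
translate([214, 239, 0]) cube([34, 34, 407]);
translate([449, 239, 0]) cube([34, 34, 407]);
translate([214, 483, 0]) cube([34, 34, 407]);
translate([449, 483, 0]) cube([34, 34, 407]);


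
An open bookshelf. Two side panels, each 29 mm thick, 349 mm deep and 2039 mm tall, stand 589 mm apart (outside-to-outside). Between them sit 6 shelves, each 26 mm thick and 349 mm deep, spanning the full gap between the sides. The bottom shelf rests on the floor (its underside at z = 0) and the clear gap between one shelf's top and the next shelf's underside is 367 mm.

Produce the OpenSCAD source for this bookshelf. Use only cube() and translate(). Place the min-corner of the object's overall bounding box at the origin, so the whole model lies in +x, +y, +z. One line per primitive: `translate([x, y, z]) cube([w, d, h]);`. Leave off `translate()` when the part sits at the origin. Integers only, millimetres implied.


cube([29, 349, 2039]);
translate([560, 0, 0]) cube([29, 349, 2039]);
translate([29, 0, 0]) cube([531, 349, 26]);
translate([29, 0, 393]) cube([531, 349, 26]);
translate([29, 0, 786]) cube([531, 349, 26]);
translate([29, 0, 1179]) cube([531, 349, 26]);
translate([29, 0, 1572]) cube([531, 349, 26]);
translate([29, 0, 1965]) cube([531, 349, 26]);


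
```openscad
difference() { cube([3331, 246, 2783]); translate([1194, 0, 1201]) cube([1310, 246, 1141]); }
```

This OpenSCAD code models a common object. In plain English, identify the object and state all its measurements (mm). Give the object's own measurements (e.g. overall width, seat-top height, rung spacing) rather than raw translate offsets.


A wall 3331 mm long (x), 246 mm thick (y), 2783 mm tall, with a rectangular window opening cut through it. The opening is 1310 mm wide and 1141 mm tall; its sill is at z = 1201 mm and its near (−x) edge is 1194 mm from the wall's −x end. The opening passes through the full wall thickness.


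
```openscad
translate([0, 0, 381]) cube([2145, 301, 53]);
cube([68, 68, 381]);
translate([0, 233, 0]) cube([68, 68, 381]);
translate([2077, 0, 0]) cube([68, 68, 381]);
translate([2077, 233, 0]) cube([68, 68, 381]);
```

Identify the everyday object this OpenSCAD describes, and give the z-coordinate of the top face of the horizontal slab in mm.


A bench. The seat-top height is 434 mm.

A long slab on four corner posts — a bench. The slab sits at z = 381 with thickness 53, so the top is 381 + 53 = 434 mm.


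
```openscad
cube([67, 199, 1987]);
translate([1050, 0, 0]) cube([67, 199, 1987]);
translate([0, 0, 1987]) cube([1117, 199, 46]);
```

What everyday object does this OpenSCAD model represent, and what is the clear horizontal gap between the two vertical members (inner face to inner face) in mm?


A door frame. The clear opening width is 983 mm.

Two 1987 mm tall posts with a header on top — a door frame. The left jamb is 67 mm wide at x = 0; the right jamb starts at x = 1050. The clear opening is 1050 − 67 = 983 mm.


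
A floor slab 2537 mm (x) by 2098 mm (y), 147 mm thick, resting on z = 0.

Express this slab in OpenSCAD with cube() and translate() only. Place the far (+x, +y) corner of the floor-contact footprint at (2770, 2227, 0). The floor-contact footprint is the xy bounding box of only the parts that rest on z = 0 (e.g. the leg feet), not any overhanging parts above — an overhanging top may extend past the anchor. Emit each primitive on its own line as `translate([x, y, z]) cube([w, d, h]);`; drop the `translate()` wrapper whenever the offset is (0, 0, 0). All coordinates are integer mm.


translate([233, 129, 0]) cube([2537, 2098, 147]);


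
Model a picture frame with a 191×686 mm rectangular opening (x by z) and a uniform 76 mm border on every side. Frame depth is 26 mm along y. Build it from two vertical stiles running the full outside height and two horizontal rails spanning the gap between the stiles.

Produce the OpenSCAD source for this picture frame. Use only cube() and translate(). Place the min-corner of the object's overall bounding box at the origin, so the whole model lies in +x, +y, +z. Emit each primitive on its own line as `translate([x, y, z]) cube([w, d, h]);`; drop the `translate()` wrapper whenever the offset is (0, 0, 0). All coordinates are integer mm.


cube([76, 26, 838]);
translate([267, 0, 0]) cube([76, 26, 838]);
translate([76, 0, 0]) cube([191, 26, 76]);
translate([76, 0, 762]) cube([191, 26, 76]);


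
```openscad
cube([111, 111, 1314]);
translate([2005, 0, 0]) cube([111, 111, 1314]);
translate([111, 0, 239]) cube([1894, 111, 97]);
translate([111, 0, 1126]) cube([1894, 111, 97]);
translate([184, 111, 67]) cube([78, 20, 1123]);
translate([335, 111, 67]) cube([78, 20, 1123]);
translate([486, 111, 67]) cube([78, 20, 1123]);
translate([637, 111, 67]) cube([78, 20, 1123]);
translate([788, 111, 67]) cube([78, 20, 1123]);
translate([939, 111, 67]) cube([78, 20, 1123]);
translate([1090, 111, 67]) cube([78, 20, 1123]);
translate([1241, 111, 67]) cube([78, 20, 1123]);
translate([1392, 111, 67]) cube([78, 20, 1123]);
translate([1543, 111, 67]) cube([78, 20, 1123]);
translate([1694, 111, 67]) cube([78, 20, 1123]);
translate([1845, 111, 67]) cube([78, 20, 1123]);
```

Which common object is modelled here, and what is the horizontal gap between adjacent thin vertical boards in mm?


A fence section. The picket gap is 73 mm.

Two posts, two rails, 12 pickets — a fence section. Span 1894 mm holds 12 pickets of 78 mm with 13 equal gaps: ⌊(1894 − 12·78) / 13⌋ = 73 mm.


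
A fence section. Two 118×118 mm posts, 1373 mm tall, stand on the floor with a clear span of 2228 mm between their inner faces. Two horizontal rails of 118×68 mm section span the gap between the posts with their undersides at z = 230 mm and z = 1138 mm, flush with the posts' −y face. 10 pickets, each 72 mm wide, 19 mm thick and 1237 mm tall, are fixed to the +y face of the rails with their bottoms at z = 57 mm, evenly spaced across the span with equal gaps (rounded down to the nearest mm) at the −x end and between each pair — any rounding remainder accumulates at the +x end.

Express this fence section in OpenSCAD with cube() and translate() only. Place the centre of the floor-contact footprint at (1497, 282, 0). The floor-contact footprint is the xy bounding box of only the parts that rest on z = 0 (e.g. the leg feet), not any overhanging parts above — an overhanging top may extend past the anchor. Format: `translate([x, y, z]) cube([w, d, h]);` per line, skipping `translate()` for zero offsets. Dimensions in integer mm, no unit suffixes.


translate([265, 223, 0]) cube([118, 118, 1373]);
translate([2611, 223, 0]) cube([118, 118, 1373]);
translate([383, 223, 230]) cube([2228, 118, 68]);
translate([383, 223, 1138]) cube([2228, 118, 68]);
translate([520, 341, 57]) cube([72, 19, 1237]);
translate([729, 341, 57]) cube([72, 19, 1237]);
translate([938, 341, 57]) cube([72, 19, 1237]);
translate([1147, 341, 57]) cube([72, 19, 1237]);
translate([1356, 341, 57]) cube([72, 19, 1237]);
translate([1565, 341, 57]) cube([72, 19, 1237]);
translate([1774, 341, 57]) cube([72, 19, 1237]);
translate([1983, 341, 57]) cube([72, 19, 1237]);
translate([2192, 341, 57]) cube([72, 19, 1237]);
translate([2401, 341, 57]) cube([72, 19, 1237]);


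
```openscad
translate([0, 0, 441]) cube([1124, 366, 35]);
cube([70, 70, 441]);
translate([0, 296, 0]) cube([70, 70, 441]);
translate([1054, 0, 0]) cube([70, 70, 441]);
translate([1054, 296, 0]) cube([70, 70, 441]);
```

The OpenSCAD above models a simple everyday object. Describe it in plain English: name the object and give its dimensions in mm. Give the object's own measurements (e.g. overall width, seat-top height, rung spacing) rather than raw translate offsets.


A long wooden bench with a 1124 mm (x) × 366 mm (y) seat, 35 mm thick, its top surface 476 mm above the floor. Four 70 mm square legs at the seat corners, flush with the edges, run from z = 0 to the seat underside.


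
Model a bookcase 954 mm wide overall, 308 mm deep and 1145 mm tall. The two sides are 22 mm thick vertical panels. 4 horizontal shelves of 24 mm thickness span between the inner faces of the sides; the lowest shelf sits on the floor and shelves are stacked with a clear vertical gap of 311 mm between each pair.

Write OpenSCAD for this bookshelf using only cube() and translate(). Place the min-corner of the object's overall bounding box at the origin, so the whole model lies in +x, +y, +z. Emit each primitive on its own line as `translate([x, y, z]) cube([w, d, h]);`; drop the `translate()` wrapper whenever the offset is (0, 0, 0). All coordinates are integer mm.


cube([22, 308, 1145]);
translate([932, 0, 0]) cube([22, 308, 1145]);
translate([22, 0, 0]) cube([910, 308, 24]);
translate([22, 0, 335]) cube([910, 308, 24]);
translate([22, 0, 670]) cube([910, 308, 24]);
translate([22, 0, 1005]) cube([910, 308, 24]);


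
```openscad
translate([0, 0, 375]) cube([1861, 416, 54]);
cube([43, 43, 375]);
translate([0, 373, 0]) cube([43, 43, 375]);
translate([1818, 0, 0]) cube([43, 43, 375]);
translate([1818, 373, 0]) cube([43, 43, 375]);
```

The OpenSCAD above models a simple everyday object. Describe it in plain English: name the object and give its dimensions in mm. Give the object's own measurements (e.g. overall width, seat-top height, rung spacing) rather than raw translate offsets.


A bench: a 1861×416 mm seat slab, 54 mm thick, top at z = 429 mm, on four 43×43 mm square legs flush with the seat corners and standing on z = 0.


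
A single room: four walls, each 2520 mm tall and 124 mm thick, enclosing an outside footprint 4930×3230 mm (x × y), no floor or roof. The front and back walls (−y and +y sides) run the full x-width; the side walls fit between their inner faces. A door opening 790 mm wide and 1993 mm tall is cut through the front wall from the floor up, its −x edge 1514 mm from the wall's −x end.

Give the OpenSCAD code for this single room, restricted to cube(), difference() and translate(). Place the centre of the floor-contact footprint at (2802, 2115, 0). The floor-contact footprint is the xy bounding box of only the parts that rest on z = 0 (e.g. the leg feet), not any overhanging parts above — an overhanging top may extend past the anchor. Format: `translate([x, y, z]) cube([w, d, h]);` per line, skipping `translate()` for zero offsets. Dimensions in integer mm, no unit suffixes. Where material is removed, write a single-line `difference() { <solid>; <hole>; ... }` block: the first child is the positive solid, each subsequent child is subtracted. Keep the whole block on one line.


difference() { translate([337, 500, 0]) cube([4930, 124, 2520]); translate([1851, 500, 0]) cube([790, 124, 1993]); }
translate([337, 3606, 0]) cube([4930, 124, 2520]);
translate([337, 624, 0]) cube([124, 2982, 2520]);
translate([5143, 624, 0]) cube([124, 2982, 2520]);


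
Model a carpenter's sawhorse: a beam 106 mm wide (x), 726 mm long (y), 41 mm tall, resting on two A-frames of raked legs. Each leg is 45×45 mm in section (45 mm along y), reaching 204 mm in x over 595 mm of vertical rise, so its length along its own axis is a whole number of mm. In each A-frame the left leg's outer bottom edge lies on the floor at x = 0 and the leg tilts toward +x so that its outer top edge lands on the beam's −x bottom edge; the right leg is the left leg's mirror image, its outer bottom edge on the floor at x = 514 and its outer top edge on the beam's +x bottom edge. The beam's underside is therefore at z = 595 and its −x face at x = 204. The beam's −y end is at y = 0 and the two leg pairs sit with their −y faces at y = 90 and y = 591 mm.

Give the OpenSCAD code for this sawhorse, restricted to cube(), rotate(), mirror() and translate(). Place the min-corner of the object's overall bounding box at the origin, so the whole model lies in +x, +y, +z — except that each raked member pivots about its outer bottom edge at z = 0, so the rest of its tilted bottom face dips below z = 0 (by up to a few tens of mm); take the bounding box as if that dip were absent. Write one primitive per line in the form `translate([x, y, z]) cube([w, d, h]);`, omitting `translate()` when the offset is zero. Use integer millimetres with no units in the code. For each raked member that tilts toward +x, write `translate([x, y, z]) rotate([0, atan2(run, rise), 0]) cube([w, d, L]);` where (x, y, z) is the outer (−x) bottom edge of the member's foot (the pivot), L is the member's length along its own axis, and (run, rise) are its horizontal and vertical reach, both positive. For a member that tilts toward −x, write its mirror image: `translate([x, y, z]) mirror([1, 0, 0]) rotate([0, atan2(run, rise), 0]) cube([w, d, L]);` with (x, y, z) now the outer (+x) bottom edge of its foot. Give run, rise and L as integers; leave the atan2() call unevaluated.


translate([204, 0, 595]) cube([106, 726, 41]);
translate([0, 90, 0]) rotate([0, atan2(204, 595), 0]) cube([45, 45, 629]);
translate([514, 90, 0]) mirror([1, 0, 0]) rotate([0, atan2(204, 595), 0]) cube([45, 45, 629]);
translate([0, 591, 0]) rotate([0, atan2(204, 595), 0]) cube([45, 45, 629]);
translate([514, 591, 0]) mirror([1, 0, 0]) rotate([0, atan2(204, 595), 0]) cube([45, 45, 629]);


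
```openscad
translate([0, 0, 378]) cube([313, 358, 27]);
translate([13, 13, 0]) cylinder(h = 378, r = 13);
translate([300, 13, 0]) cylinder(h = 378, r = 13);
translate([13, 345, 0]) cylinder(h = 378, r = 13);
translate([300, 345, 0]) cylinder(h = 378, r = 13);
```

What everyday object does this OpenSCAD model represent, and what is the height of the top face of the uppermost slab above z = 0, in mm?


A stool. The seat height is 405 mm.

A 313×358×27 slab at z = 378 on four corner cylinders — a stool. The seat top is 378 + 27 = 405 mm.


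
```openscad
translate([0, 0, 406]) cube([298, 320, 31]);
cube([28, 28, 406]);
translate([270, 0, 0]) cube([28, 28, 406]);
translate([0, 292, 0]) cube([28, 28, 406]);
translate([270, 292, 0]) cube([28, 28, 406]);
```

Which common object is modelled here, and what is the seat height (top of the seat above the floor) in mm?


A stool. The seat height is 437 mm.

A 298×320×31 slab at z = 406 on four corner posts — a stool. The seat top is 406 + 31 = 437 mm.


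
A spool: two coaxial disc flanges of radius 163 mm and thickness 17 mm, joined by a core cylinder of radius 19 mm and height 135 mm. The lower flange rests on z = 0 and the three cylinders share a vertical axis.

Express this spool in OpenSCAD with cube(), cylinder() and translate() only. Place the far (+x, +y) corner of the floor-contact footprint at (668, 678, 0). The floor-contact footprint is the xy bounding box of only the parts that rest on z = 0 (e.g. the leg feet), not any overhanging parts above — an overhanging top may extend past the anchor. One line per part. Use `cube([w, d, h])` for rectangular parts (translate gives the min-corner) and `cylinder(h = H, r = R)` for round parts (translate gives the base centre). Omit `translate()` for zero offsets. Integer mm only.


translate([505, 515, 0]) cylinder(h = 17, r = 163);
translate([505, 515, 17]) cylinder(h = 135, r = 19);
translate([505, 515, 152]) cylinder(h = 17, r = 163);


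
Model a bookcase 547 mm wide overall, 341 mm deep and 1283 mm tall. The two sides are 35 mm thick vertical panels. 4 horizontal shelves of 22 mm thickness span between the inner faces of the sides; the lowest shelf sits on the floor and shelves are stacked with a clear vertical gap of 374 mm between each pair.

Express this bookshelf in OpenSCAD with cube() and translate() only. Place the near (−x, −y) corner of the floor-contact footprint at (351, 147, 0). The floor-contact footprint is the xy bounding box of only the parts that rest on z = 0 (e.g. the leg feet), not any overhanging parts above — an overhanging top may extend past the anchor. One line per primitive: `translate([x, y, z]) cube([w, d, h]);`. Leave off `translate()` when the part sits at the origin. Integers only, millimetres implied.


translate([351, 147, 0]) cube([35, 341, 1283]);
translate([863, 147, 0]) cube([35, 341, 1283]);
translate([386, 147, 0]) cube([477, 341, 22]);
translate([386, 147, 396]) cube([477, 341, 22]);
translate([386, 147, 792]) cube([477, 341, 22]);
translate([386, 147, 1188]) cube([477, 341, 22]);


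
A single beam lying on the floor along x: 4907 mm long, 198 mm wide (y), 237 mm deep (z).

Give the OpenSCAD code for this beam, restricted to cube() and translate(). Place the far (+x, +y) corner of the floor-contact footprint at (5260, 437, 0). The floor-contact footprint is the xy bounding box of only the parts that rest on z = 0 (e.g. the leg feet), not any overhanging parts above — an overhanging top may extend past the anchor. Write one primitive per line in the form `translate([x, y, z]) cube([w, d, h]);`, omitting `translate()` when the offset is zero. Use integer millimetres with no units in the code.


translate([353, 239, 0]) cube([4907, 198, 237]);


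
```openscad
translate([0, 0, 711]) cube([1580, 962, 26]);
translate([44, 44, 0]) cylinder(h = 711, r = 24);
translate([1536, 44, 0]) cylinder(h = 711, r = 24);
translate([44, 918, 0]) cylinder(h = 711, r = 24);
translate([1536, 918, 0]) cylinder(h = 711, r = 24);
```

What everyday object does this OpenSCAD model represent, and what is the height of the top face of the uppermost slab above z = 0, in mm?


A table. The table height is 737 mm.

A 1580×962×26 slab sits at z = 711 on four Ø48 mm round legs — a table. The top surface is at 711 + 26 = 737 mm.


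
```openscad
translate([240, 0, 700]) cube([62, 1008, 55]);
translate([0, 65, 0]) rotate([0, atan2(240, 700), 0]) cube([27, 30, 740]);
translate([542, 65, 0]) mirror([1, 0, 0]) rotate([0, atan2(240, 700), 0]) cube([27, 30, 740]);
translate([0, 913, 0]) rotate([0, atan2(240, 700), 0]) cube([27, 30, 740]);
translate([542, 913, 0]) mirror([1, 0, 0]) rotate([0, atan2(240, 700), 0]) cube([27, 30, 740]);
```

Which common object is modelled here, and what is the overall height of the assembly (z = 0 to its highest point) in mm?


A sawhorse. The overall height is 755 mm.

A beam across two mirrored pairs of raked legs — a sawhorse. The beam's underside is at z = 700 (matching the legs' vertical rise in atan2(240, 700)) and the beam is 55 mm tall, so its top is at 700 + 55 = 755 mm. The raked legs top out at the beam's underside, so that is the highest point.


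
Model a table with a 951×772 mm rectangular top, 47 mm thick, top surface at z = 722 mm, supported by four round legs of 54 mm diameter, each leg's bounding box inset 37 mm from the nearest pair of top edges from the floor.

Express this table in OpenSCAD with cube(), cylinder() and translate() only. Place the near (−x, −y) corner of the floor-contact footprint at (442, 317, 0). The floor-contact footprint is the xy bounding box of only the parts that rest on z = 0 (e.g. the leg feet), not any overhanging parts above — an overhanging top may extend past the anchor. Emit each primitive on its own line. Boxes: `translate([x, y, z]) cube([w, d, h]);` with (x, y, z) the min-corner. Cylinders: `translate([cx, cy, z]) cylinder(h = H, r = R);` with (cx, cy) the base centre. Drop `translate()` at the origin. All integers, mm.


translate([405, 280, 675]) cube([951, 772, 47]);
translate([469, 344, 0]) cylinder(h = 675, r = 27);
translate([1292, 344, 0]) cylinder(h = 675, r = 27);
translate([469, 988, 0]) cylinder(h = 675, r = 27);
translate([1292, 988, 0]) cylinder(h = 675, r = 27);


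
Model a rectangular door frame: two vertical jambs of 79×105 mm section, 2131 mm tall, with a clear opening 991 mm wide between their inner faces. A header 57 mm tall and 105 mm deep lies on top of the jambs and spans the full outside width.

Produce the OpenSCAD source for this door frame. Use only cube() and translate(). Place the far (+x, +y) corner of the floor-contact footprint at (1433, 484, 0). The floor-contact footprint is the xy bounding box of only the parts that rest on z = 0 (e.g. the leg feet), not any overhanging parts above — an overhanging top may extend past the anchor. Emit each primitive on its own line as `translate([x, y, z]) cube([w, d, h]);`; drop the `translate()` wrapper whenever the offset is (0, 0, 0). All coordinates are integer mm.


translate([284, 379, 0]) cube([79, 105, 2131]);
translate([1354, 379, 0]) cube([79, 105, 2131]);
translate([284, 379, 2131]) cube([1149, 105, 57]);


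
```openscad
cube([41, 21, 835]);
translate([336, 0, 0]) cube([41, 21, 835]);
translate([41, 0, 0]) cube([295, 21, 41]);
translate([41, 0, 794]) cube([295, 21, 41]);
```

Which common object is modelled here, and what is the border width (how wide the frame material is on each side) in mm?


A picture frame. The border width is 41 mm.

Four thin pieces enclosing a rectangular opening — a picture frame. The two full-height stiles are 835 mm tall; the top rail sits at z = 794 and is 41 mm tall, so the border above the opening is 835 − 794 = 41 mm, matching the stile x-width.


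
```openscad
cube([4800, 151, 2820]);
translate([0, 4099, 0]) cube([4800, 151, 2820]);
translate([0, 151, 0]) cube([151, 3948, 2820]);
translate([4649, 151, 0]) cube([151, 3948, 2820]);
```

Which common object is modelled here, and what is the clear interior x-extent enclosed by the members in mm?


A house (or room) frame. The interior width is 4498 mm.

Four 2820 mm walls enclosing a rectangle with no floor or roof — a room or house frame. Outside width is 4800 mm and wall thickness is 151 mm, so the interior width is 4800 − 2 × 151 = 4498 mm.


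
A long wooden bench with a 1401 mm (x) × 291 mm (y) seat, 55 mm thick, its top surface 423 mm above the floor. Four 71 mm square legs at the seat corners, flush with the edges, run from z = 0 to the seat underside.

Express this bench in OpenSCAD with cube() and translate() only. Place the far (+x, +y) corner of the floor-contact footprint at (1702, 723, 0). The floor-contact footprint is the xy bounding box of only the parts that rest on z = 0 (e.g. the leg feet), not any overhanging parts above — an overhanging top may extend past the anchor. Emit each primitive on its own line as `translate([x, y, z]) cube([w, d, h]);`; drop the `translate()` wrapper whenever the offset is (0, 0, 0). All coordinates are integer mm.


translate([301, 432, 368]) cube([1401, 291, 55]);
translate([301, 432, 0]) cube([71, 71, 368]);
translate([301, 652, 0]) cube([71, 71, 368]);
translate([1631, 432, 0]) cube([71, 71, 368]);
translate([1631, 652, 0]) cube([71, 71, 368]);


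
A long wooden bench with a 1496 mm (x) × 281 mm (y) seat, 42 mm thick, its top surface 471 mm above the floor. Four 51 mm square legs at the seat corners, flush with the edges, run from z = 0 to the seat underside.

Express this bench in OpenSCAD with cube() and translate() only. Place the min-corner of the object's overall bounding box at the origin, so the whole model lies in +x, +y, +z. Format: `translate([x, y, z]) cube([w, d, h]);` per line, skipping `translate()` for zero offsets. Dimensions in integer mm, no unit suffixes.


// leg_h = 471 − 42 = 429
translate([0, 0, 429]) cube([1496, 281, 42]);
cube([51, 51, 429]);
translate([0, 230, 0]) cube([51, 51, 429]);
translate([1445, 0, 0]) cube([51, 51, 429]);
translate([1445, 230, 0]) cube([51, 51, 429]);


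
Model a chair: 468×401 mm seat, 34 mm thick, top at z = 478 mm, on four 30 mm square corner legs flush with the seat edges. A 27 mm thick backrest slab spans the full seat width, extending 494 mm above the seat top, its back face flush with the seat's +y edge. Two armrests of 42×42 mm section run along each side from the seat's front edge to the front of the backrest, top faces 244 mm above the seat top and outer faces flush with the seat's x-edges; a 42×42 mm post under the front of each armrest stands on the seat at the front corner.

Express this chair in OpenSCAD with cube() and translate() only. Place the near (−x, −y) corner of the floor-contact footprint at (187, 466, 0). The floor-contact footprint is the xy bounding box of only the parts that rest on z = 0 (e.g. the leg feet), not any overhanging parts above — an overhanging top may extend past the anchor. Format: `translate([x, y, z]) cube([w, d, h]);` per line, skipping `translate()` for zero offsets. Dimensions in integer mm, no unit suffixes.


translate([187, 466, 444]) cube([468, 401, 34]);
translate([187, 466, 0]) cube([30, 30, 444]);
translate([625, 466, 0]) cube([30, 30, 444]);
translate([187, 837, 0]) cube([30, 30, 444]);
translate([625, 837, 0]) cube([30, 30, 444]);
translate([187, 840, 478]) cube([468, 27, 494]);
translate([187, 466, 680]) cube([42, 374, 42]);
translate([613, 466, 680]) cube([42, 374, 42]);
translate([187, 466, 478]) cube([42, 42, 202]);
translate([613, 466, 478]) cube([42, 42, 202]);


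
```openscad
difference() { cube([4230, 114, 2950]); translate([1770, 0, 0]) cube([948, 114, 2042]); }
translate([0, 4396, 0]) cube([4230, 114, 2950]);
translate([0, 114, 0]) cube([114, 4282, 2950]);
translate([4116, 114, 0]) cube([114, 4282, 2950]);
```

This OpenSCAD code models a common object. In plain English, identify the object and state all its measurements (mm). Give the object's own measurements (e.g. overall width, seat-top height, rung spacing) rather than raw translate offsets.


A single room: four walls, each 2950 mm tall and 114 mm thick, enclosing an outside footprint 4230×4510 mm (x × y), no floor or roof. The front and back walls (−y and +y sides) run the full x-width; the side walls fit between their inner faces. A door opening 948 mm wide and 2042 mm tall is cut through the front wall from the floor up, its −x edge 1770 mm from the wall's −x end.
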